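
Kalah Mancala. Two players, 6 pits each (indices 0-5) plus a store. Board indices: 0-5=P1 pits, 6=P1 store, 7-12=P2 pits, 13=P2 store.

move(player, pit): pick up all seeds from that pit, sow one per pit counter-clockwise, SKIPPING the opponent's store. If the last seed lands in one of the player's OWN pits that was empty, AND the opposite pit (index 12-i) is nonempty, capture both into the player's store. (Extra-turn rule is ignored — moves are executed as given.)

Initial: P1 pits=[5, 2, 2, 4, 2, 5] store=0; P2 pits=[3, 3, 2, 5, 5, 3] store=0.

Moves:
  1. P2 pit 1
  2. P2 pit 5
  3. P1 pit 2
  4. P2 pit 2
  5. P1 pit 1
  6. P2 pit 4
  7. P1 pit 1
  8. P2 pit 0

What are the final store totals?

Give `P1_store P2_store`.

Answer: 0 9

Derivation:
Move 1: P2 pit1 -> P1=[5,2,2,4,2,5](0) P2=[3,0,3,6,6,3](0)
Move 2: P2 pit5 -> P1=[6,3,2,4,2,5](0) P2=[3,0,3,6,6,0](1)
Move 3: P1 pit2 -> P1=[6,3,0,5,3,5](0) P2=[3,0,3,6,6,0](1)
Move 4: P2 pit2 -> P1=[0,3,0,5,3,5](0) P2=[3,0,0,7,7,0](8)
Move 5: P1 pit1 -> P1=[0,0,1,6,4,5](0) P2=[3,0,0,7,7,0](8)
Move 6: P2 pit4 -> P1=[1,1,2,7,5,5](0) P2=[3,0,0,7,0,1](9)
Move 7: P1 pit1 -> P1=[1,0,3,7,5,5](0) P2=[3,0,0,7,0,1](9)
Move 8: P2 pit0 -> P1=[1,0,3,7,5,5](0) P2=[0,1,1,8,0,1](9)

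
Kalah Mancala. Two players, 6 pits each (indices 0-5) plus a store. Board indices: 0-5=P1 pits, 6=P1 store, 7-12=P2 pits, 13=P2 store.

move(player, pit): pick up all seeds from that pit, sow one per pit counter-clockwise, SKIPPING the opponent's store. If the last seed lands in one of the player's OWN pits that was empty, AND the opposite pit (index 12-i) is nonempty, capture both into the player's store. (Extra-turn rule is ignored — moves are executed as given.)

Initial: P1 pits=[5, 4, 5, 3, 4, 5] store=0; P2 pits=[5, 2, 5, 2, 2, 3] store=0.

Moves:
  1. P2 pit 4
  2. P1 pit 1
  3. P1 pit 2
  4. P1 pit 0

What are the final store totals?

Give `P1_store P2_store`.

Answer: 1 1

Derivation:
Move 1: P2 pit4 -> P1=[5,4,5,3,4,5](0) P2=[5,2,5,2,0,4](1)
Move 2: P1 pit1 -> P1=[5,0,6,4,5,6](0) P2=[5,2,5,2,0,4](1)
Move 3: P1 pit2 -> P1=[5,0,0,5,6,7](1) P2=[6,3,5,2,0,4](1)
Move 4: P1 pit0 -> P1=[0,1,1,6,7,8](1) P2=[6,3,5,2,0,4](1)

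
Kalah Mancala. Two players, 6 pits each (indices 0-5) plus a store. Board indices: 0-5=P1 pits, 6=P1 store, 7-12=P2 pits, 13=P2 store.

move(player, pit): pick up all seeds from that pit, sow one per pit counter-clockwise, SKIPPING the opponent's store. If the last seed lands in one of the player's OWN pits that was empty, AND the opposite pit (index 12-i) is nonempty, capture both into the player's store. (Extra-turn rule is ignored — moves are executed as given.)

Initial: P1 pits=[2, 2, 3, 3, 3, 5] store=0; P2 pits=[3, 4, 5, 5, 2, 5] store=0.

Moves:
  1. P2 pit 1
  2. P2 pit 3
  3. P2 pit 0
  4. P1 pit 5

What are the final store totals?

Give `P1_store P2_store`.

Move 1: P2 pit1 -> P1=[2,2,3,3,3,5](0) P2=[3,0,6,6,3,6](0)
Move 2: P2 pit3 -> P1=[3,3,4,3,3,5](0) P2=[3,0,6,0,4,7](1)
Move 3: P2 pit0 -> P1=[3,3,0,3,3,5](0) P2=[0,1,7,0,4,7](6)
Move 4: P1 pit5 -> P1=[3,3,0,3,3,0](1) P2=[1,2,8,1,4,7](6)

Answer: 1 6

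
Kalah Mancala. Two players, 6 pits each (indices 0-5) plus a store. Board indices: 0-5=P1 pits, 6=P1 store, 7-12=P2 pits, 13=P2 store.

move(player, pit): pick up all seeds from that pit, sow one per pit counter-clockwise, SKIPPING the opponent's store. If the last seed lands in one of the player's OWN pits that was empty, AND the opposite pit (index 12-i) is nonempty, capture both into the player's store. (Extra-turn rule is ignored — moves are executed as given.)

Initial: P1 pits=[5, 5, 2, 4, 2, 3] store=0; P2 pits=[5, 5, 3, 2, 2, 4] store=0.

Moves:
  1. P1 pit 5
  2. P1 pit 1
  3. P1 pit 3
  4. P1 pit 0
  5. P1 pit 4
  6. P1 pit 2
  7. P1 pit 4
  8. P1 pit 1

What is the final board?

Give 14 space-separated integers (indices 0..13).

Move 1: P1 pit5 -> P1=[5,5,2,4,2,0](1) P2=[6,6,3,2,2,4](0)
Move 2: P1 pit1 -> P1=[5,0,3,5,3,1](2) P2=[6,6,3,2,2,4](0)
Move 3: P1 pit3 -> P1=[5,0,3,0,4,2](3) P2=[7,7,3,2,2,4](0)
Move 4: P1 pit0 -> P1=[0,1,4,1,5,3](3) P2=[7,7,3,2,2,4](0)
Move 5: P1 pit4 -> P1=[0,1,4,1,0,4](4) P2=[8,8,4,2,2,4](0)
Move 6: P1 pit2 -> P1=[0,1,0,2,1,5](5) P2=[8,8,4,2,2,4](0)
Move 7: P1 pit4 -> P1=[0,1,0,2,0,6](5) P2=[8,8,4,2,2,4](0)
Move 8: P1 pit1 -> P1=[0,0,0,2,0,6](8) P2=[8,8,4,0,2,4](0)

Answer: 0 0 0 2 0 6 8 8 8 4 0 2 4 0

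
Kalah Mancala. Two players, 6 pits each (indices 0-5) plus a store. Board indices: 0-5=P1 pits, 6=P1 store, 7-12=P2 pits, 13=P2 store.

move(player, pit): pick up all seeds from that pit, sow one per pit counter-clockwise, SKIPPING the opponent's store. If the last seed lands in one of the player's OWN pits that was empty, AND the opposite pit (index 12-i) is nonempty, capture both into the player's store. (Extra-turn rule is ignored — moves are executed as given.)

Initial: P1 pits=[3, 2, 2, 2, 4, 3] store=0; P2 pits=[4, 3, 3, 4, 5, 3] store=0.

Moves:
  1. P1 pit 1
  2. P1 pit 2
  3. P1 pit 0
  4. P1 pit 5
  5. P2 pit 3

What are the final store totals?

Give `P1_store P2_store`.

Answer: 1 1

Derivation:
Move 1: P1 pit1 -> P1=[3,0,3,3,4,3](0) P2=[4,3,3,4,5,3](0)
Move 2: P1 pit2 -> P1=[3,0,0,4,5,4](0) P2=[4,3,3,4,5,3](0)
Move 3: P1 pit0 -> P1=[0,1,1,5,5,4](0) P2=[4,3,3,4,5,3](0)
Move 4: P1 pit5 -> P1=[0,1,1,5,5,0](1) P2=[5,4,4,4,5,3](0)
Move 5: P2 pit3 -> P1=[1,1,1,5,5,0](1) P2=[5,4,4,0,6,4](1)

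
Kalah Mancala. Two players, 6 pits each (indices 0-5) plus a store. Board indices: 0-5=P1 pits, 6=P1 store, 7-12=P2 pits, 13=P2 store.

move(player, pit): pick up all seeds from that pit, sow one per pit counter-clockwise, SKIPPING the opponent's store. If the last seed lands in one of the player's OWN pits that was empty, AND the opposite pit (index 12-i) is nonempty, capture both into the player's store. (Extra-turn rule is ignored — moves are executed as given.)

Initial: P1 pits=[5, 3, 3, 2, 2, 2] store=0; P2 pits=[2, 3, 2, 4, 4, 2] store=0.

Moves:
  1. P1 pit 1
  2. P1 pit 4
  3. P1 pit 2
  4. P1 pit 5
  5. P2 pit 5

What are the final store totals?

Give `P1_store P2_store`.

Move 1: P1 pit1 -> P1=[5,0,4,3,3,2](0) P2=[2,3,2,4,4,2](0)
Move 2: P1 pit4 -> P1=[5,0,4,3,0,3](1) P2=[3,3,2,4,4,2](0)
Move 3: P1 pit2 -> P1=[5,0,0,4,1,4](2) P2=[3,3,2,4,4,2](0)
Move 4: P1 pit5 -> P1=[5,0,0,4,1,0](3) P2=[4,4,3,4,4,2](0)
Move 5: P2 pit5 -> P1=[6,0,0,4,1,0](3) P2=[4,4,3,4,4,0](1)

Answer: 3 1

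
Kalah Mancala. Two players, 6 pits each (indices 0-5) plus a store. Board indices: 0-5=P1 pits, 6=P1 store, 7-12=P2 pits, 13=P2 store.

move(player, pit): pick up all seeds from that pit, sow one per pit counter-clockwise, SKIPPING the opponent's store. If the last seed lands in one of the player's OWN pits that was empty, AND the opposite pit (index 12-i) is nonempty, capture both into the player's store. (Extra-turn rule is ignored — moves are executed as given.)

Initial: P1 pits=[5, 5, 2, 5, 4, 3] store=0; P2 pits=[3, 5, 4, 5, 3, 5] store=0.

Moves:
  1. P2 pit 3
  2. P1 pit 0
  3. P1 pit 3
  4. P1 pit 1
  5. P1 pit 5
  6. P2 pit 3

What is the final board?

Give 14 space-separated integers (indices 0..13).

Answer: 0 0 4 1 7 0 4 6 8 6 0 6 6 1

Derivation:
Move 1: P2 pit3 -> P1=[6,6,2,5,4,3](0) P2=[3,5,4,0,4,6](1)
Move 2: P1 pit0 -> P1=[0,7,3,6,5,4](1) P2=[3,5,4,0,4,6](1)
Move 3: P1 pit3 -> P1=[0,7,3,0,6,5](2) P2=[4,6,5,0,4,6](1)
Move 4: P1 pit1 -> P1=[0,0,4,1,7,6](3) P2=[5,7,5,0,4,6](1)
Move 5: P1 pit5 -> P1=[0,0,4,1,7,0](4) P2=[6,8,6,1,5,6](1)
Move 6: P2 pit3 -> P1=[0,0,4,1,7,0](4) P2=[6,8,6,0,6,6](1)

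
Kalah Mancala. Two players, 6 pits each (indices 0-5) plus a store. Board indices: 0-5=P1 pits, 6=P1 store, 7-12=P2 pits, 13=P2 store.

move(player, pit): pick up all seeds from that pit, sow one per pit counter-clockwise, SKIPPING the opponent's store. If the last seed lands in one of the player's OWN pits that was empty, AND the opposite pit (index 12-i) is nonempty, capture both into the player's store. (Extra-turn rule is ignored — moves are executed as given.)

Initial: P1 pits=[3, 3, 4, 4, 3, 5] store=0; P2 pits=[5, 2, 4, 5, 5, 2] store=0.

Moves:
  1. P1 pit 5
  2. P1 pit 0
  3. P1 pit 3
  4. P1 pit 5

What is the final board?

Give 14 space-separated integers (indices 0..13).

Move 1: P1 pit5 -> P1=[3,3,4,4,3,0](1) P2=[6,3,5,6,5,2](0)
Move 2: P1 pit0 -> P1=[0,4,5,5,3,0](1) P2=[6,3,5,6,5,2](0)
Move 3: P1 pit3 -> P1=[0,4,5,0,4,1](2) P2=[7,4,5,6,5,2](0)
Move 4: P1 pit5 -> P1=[0,4,5,0,4,0](3) P2=[7,4,5,6,5,2](0)

Answer: 0 4 5 0 4 0 3 7 4 5 6 5 2 0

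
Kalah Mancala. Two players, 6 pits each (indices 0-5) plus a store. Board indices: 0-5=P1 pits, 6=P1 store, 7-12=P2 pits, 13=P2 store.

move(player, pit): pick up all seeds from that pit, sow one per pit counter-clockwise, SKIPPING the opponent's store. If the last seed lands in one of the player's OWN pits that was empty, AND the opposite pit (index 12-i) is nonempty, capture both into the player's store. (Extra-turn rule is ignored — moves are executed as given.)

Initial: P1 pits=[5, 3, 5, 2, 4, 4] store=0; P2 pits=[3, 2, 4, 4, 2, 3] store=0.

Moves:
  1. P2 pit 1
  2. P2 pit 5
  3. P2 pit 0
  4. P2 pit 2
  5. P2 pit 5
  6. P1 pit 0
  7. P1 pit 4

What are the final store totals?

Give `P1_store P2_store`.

Answer: 2 3

Derivation:
Move 1: P2 pit1 -> P1=[5,3,5,2,4,4](0) P2=[3,0,5,5,2,3](0)
Move 2: P2 pit5 -> P1=[6,4,5,2,4,4](0) P2=[3,0,5,5,2,0](1)
Move 3: P2 pit0 -> P1=[6,4,5,2,4,4](0) P2=[0,1,6,6,2,0](1)
Move 4: P2 pit2 -> P1=[7,5,5,2,4,4](0) P2=[0,1,0,7,3,1](2)
Move 5: P2 pit5 -> P1=[7,5,5,2,4,4](0) P2=[0,1,0,7,3,0](3)
Move 6: P1 pit0 -> P1=[0,6,6,3,5,5](1) P2=[1,1,0,7,3,0](3)
Move 7: P1 pit4 -> P1=[0,6,6,3,0,6](2) P2=[2,2,1,7,3,0](3)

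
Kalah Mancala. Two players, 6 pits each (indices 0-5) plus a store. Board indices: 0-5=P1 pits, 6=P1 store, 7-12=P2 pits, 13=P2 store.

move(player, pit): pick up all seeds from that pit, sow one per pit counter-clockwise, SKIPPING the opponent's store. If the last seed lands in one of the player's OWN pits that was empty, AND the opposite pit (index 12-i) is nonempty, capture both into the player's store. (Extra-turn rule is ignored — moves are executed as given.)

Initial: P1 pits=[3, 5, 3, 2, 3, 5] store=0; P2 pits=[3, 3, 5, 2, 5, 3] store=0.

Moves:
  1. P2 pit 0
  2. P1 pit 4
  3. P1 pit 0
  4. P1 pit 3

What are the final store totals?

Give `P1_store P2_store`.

Move 1: P2 pit0 -> P1=[3,5,3,2,3,5](0) P2=[0,4,6,3,5,3](0)
Move 2: P1 pit4 -> P1=[3,5,3,2,0,6](1) P2=[1,4,6,3,5,3](0)
Move 3: P1 pit0 -> P1=[0,6,4,3,0,6](1) P2=[1,4,6,3,5,3](0)
Move 4: P1 pit3 -> P1=[0,6,4,0,1,7](2) P2=[1,4,6,3,5,3](0)

Answer: 2 0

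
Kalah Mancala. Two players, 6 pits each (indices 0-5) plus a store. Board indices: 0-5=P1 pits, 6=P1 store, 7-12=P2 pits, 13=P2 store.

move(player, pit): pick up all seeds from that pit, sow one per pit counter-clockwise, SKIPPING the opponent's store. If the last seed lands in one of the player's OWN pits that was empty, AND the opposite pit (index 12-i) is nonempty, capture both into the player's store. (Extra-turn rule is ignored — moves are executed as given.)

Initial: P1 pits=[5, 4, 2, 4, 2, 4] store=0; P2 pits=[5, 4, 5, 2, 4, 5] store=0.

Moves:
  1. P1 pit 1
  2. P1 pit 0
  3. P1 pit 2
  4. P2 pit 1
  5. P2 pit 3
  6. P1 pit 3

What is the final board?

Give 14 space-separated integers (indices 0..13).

Move 1: P1 pit1 -> P1=[5,0,3,5,3,5](0) P2=[5,4,5,2,4,5](0)
Move 2: P1 pit0 -> P1=[0,1,4,6,4,6](0) P2=[5,4,5,2,4,5](0)
Move 3: P1 pit2 -> P1=[0,1,0,7,5,7](1) P2=[5,4,5,2,4,5](0)
Move 4: P2 pit1 -> P1=[0,1,0,7,5,7](1) P2=[5,0,6,3,5,6](0)
Move 5: P2 pit3 -> P1=[0,1,0,7,5,7](1) P2=[5,0,6,0,6,7](1)
Move 6: P1 pit3 -> P1=[0,1,0,0,6,8](2) P2=[6,1,7,1,6,7](1)

Answer: 0 1 0 0 6 8 2 6 1 7 1 6 7 1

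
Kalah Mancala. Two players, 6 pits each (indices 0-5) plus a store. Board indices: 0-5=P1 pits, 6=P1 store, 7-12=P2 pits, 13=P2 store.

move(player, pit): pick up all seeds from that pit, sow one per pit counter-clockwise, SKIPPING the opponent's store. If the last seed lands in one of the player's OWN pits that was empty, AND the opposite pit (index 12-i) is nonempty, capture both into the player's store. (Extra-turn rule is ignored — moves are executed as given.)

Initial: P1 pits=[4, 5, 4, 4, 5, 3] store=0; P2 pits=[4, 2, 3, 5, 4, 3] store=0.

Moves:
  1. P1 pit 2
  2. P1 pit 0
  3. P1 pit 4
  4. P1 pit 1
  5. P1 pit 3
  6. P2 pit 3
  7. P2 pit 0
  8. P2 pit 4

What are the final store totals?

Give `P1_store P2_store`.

Move 1: P1 pit2 -> P1=[4,5,0,5,6,4](1) P2=[4,2,3,5,4,3](0)
Move 2: P1 pit0 -> P1=[0,6,1,6,7,4](1) P2=[4,2,3,5,4,3](0)
Move 3: P1 pit4 -> P1=[0,6,1,6,0,5](2) P2=[5,3,4,6,5,3](0)
Move 4: P1 pit1 -> P1=[0,0,2,7,1,6](3) P2=[6,3,4,6,5,3](0)
Move 5: P1 pit3 -> P1=[0,0,2,0,2,7](4) P2=[7,4,5,7,5,3](0)
Move 6: P2 pit3 -> P1=[1,1,3,1,2,7](4) P2=[7,4,5,0,6,4](1)
Move 7: P2 pit0 -> P1=[2,1,3,1,2,7](4) P2=[0,5,6,1,7,5](2)
Move 8: P2 pit4 -> P1=[3,2,4,2,3,7](4) P2=[0,5,6,1,0,6](3)

Answer: 4 3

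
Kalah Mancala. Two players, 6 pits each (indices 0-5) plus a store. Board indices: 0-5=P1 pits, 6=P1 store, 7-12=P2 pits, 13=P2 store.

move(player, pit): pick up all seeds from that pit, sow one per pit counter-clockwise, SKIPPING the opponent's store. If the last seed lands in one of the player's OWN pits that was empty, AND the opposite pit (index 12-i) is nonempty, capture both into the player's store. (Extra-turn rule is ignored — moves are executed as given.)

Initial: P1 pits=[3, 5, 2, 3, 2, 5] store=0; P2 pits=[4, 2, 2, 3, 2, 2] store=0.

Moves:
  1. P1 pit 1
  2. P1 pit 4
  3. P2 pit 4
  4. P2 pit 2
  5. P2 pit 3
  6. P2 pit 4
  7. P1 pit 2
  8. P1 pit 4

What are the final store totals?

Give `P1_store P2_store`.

Move 1: P1 pit1 -> P1=[3,0,3,4,3,6](1) P2=[4,2,2,3,2,2](0)
Move 2: P1 pit4 -> P1=[3,0,3,4,0,7](2) P2=[5,2,2,3,2,2](0)
Move 3: P2 pit4 -> P1=[3,0,3,4,0,7](2) P2=[5,2,2,3,0,3](1)
Move 4: P2 pit2 -> P1=[3,0,3,4,0,7](2) P2=[5,2,0,4,1,3](1)
Move 5: P2 pit3 -> P1=[4,0,3,4,0,7](2) P2=[5,2,0,0,2,4](2)
Move 6: P2 pit4 -> P1=[4,0,3,4,0,7](2) P2=[5,2,0,0,0,5](3)
Move 7: P1 pit2 -> P1=[4,0,0,5,1,8](2) P2=[5,2,0,0,0,5](3)
Move 8: P1 pit4 -> P1=[4,0,0,5,0,9](2) P2=[5,2,0,0,0,5](3)

Answer: 2 3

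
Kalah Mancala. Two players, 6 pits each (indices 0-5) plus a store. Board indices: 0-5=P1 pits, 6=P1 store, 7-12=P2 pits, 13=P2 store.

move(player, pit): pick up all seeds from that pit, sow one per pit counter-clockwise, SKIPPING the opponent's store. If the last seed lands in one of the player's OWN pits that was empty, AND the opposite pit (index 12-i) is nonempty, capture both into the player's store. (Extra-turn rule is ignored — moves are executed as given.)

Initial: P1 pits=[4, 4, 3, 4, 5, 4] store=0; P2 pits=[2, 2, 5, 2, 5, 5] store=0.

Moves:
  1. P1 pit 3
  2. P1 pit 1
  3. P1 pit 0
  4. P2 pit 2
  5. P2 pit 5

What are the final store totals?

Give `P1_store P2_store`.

Move 1: P1 pit3 -> P1=[4,4,3,0,6,5](1) P2=[3,2,5,2,5,5](0)
Move 2: P1 pit1 -> P1=[4,0,4,1,7,6](1) P2=[3,2,5,2,5,5](0)
Move 3: P1 pit0 -> P1=[0,1,5,2,8,6](1) P2=[3,2,5,2,5,5](0)
Move 4: P2 pit2 -> P1=[1,1,5,2,8,6](1) P2=[3,2,0,3,6,6](1)
Move 5: P2 pit5 -> P1=[2,2,6,3,9,6](1) P2=[3,2,0,3,6,0](2)

Answer: 1 2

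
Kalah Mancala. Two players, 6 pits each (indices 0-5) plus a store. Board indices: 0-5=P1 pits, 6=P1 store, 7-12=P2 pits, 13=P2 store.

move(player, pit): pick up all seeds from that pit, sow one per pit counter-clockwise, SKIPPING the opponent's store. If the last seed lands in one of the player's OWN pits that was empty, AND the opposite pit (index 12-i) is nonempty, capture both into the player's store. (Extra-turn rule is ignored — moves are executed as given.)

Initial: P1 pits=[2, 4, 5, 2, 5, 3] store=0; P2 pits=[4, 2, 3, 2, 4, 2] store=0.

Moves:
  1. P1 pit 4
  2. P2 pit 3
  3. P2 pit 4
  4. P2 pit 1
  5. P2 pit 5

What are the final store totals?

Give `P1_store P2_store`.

Answer: 1 8

Derivation:
Move 1: P1 pit4 -> P1=[2,4,5,2,0,4](1) P2=[5,3,4,2,4,2](0)
Move 2: P2 pit3 -> P1=[2,4,5,2,0,4](1) P2=[5,3,4,0,5,3](0)
Move 3: P2 pit4 -> P1=[3,5,6,2,0,4](1) P2=[5,3,4,0,0,4](1)
Move 4: P2 pit1 -> P1=[3,0,6,2,0,4](1) P2=[5,0,5,1,0,4](7)
Move 5: P2 pit5 -> P1=[4,1,7,2,0,4](1) P2=[5,0,5,1,0,0](8)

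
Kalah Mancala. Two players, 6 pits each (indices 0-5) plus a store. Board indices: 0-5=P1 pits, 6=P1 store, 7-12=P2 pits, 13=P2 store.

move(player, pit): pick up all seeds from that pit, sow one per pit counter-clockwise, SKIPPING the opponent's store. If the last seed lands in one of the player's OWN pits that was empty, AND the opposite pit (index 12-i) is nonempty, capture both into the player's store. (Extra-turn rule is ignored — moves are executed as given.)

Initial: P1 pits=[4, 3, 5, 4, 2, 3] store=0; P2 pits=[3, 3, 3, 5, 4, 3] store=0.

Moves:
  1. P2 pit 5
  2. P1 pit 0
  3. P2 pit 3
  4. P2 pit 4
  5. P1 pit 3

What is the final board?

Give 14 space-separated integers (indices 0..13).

Answer: 2 7 7 0 4 5 1 4 4 3 0 0 2 3

Derivation:
Move 1: P2 pit5 -> P1=[5,4,5,4,2,3](0) P2=[3,3,3,5,4,0](1)
Move 2: P1 pit0 -> P1=[0,5,6,5,3,4](0) P2=[3,3,3,5,4,0](1)
Move 3: P2 pit3 -> P1=[1,6,6,5,3,4](0) P2=[3,3,3,0,5,1](2)
Move 4: P2 pit4 -> P1=[2,7,7,5,3,4](0) P2=[3,3,3,0,0,2](3)
Move 5: P1 pit3 -> P1=[2,7,7,0,4,5](1) P2=[4,4,3,0,0,2](3)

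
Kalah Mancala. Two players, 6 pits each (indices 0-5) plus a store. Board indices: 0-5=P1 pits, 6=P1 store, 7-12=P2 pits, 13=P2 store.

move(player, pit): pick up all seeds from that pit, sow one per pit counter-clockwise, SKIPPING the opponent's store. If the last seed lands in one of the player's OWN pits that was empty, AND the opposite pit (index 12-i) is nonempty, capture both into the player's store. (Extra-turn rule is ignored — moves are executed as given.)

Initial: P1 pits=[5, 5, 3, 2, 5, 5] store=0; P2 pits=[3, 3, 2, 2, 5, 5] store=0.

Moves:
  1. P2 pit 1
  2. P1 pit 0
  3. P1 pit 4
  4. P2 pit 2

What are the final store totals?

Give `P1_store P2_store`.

Move 1: P2 pit1 -> P1=[5,5,3,2,5,5](0) P2=[3,0,3,3,6,5](0)
Move 2: P1 pit0 -> P1=[0,6,4,3,6,6](0) P2=[3,0,3,3,6,5](0)
Move 3: P1 pit4 -> P1=[0,6,4,3,0,7](1) P2=[4,1,4,4,6,5](0)
Move 4: P2 pit2 -> P1=[0,6,4,3,0,7](1) P2=[4,1,0,5,7,6](1)

Answer: 1 1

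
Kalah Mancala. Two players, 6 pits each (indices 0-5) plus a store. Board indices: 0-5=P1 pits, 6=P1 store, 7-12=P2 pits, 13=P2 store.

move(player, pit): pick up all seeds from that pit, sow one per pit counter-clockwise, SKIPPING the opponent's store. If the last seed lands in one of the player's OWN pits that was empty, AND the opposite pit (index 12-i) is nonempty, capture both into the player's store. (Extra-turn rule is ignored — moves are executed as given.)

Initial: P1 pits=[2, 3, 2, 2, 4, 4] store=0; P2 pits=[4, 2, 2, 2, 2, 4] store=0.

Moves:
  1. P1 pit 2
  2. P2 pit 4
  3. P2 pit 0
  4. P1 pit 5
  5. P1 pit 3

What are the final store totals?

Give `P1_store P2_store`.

Move 1: P1 pit2 -> P1=[2,3,0,3,5,4](0) P2=[4,2,2,2,2,4](0)
Move 2: P2 pit4 -> P1=[2,3,0,3,5,4](0) P2=[4,2,2,2,0,5](1)
Move 3: P2 pit0 -> P1=[2,0,0,3,5,4](0) P2=[0,3,3,3,0,5](5)
Move 4: P1 pit5 -> P1=[2,0,0,3,5,0](1) P2=[1,4,4,3,0,5](5)
Move 5: P1 pit3 -> P1=[2,0,0,0,6,1](2) P2=[1,4,4,3,0,5](5)

Answer: 2 5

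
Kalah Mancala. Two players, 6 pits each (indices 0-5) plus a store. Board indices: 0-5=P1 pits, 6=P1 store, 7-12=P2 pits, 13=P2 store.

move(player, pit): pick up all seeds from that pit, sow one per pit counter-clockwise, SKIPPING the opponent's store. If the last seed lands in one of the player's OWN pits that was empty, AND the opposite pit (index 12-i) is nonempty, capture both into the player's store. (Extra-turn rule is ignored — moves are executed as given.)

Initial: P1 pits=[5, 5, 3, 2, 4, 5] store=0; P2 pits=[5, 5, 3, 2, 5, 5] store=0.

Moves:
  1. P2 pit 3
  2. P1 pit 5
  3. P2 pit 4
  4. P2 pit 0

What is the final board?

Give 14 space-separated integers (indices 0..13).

Move 1: P2 pit3 -> P1=[5,5,3,2,4,5](0) P2=[5,5,3,0,6,6](0)
Move 2: P1 pit5 -> P1=[5,5,3,2,4,0](1) P2=[6,6,4,1,6,6](0)
Move 3: P2 pit4 -> P1=[6,6,4,3,4,0](1) P2=[6,6,4,1,0,7](1)
Move 4: P2 pit0 -> P1=[6,6,4,3,4,0](1) P2=[0,7,5,2,1,8](2)

Answer: 6 6 4 3 4 0 1 0 7 5 2 1 8 2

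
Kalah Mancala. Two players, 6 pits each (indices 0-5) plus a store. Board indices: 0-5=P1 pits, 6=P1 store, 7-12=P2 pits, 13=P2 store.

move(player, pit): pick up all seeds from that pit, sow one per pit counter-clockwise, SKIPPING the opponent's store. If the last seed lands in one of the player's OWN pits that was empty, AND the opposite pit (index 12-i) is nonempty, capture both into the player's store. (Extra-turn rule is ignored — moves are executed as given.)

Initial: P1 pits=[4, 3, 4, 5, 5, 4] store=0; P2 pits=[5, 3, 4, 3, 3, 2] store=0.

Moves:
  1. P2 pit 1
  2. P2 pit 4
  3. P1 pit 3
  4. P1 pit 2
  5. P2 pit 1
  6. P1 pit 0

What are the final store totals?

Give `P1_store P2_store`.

Answer: 2 1

Derivation:
Move 1: P2 pit1 -> P1=[4,3,4,5,5,4](0) P2=[5,0,5,4,4,2](0)
Move 2: P2 pit4 -> P1=[5,4,4,5,5,4](0) P2=[5,0,5,4,0,3](1)
Move 3: P1 pit3 -> P1=[5,4,4,0,6,5](1) P2=[6,1,5,4,0,3](1)
Move 4: P1 pit2 -> P1=[5,4,0,1,7,6](2) P2=[6,1,5,4,0,3](1)
Move 5: P2 pit1 -> P1=[5,4,0,1,7,6](2) P2=[6,0,6,4,0,3](1)
Move 6: P1 pit0 -> P1=[0,5,1,2,8,7](2) P2=[6,0,6,4,0,3](1)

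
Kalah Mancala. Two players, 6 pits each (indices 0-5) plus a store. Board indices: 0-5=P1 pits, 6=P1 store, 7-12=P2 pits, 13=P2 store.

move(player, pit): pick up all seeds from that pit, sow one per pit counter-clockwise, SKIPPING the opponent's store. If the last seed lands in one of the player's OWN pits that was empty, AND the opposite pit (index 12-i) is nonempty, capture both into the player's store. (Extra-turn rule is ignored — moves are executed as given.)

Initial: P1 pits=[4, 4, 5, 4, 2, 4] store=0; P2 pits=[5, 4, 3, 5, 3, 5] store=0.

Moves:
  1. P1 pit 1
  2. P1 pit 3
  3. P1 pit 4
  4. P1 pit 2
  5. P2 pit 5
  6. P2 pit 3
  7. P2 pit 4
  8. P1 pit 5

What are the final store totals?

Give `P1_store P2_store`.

Answer: 4 3

Derivation:
Move 1: P1 pit1 -> P1=[4,0,6,5,3,5](0) P2=[5,4,3,5,3,5](0)
Move 2: P1 pit3 -> P1=[4,0,6,0,4,6](1) P2=[6,5,3,5,3,5](0)
Move 3: P1 pit4 -> P1=[4,0,6,0,0,7](2) P2=[7,6,3,5,3,5](0)
Move 4: P1 pit2 -> P1=[4,0,0,1,1,8](3) P2=[8,7,3,5,3,5](0)
Move 5: P2 pit5 -> P1=[5,1,1,2,1,8](3) P2=[8,7,3,5,3,0](1)
Move 6: P2 pit3 -> P1=[6,2,1,2,1,8](3) P2=[8,7,3,0,4,1](2)
Move 7: P2 pit4 -> P1=[7,3,1,2,1,8](3) P2=[8,7,3,0,0,2](3)
Move 8: P1 pit5 -> P1=[8,3,1,2,1,0](4) P2=[9,8,4,1,1,3](3)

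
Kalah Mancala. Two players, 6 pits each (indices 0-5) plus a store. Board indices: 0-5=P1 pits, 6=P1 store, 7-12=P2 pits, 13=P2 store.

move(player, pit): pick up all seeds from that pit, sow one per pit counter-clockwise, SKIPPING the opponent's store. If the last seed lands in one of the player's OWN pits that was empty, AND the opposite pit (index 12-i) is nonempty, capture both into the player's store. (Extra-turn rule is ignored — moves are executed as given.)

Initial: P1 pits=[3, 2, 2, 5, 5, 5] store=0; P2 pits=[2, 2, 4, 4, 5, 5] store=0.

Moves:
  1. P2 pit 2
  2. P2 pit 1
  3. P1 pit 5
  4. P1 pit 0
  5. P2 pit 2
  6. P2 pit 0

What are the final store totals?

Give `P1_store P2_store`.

Move 1: P2 pit2 -> P1=[3,2,2,5,5,5](0) P2=[2,2,0,5,6,6](1)
Move 2: P2 pit1 -> P1=[3,2,2,5,5,5](0) P2=[2,0,1,6,6,6](1)
Move 3: P1 pit5 -> P1=[3,2,2,5,5,0](1) P2=[3,1,2,7,6,6](1)
Move 4: P1 pit0 -> P1=[0,3,3,6,5,0](1) P2=[3,1,2,7,6,6](1)
Move 5: P2 pit2 -> P1=[0,3,3,6,5,0](1) P2=[3,1,0,8,7,6](1)
Move 6: P2 pit0 -> P1=[0,3,3,6,5,0](1) P2=[0,2,1,9,7,6](1)

Answer: 1 1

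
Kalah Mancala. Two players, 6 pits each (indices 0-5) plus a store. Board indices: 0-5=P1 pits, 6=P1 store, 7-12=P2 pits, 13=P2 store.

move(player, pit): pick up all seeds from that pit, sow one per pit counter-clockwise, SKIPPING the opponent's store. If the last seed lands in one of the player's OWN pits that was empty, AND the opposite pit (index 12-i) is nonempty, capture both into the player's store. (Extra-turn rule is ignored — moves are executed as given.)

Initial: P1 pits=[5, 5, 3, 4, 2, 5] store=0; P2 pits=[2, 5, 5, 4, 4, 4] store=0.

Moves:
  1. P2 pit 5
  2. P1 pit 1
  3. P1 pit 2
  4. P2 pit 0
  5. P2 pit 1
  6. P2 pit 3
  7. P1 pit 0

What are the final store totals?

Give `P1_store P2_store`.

Move 1: P2 pit5 -> P1=[6,6,4,4,2,5](0) P2=[2,5,5,4,4,0](1)
Move 2: P1 pit1 -> P1=[6,0,5,5,3,6](1) P2=[3,5,5,4,4,0](1)
Move 3: P1 pit2 -> P1=[6,0,0,6,4,7](2) P2=[4,5,5,4,4,0](1)
Move 4: P2 pit0 -> P1=[6,0,0,6,4,7](2) P2=[0,6,6,5,5,0](1)
Move 5: P2 pit1 -> P1=[7,0,0,6,4,7](2) P2=[0,0,7,6,6,1](2)
Move 6: P2 pit3 -> P1=[8,1,1,6,4,7](2) P2=[0,0,7,0,7,2](3)
Move 7: P1 pit0 -> P1=[0,2,2,7,5,8](3) P2=[1,1,7,0,7,2](3)

Answer: 3 3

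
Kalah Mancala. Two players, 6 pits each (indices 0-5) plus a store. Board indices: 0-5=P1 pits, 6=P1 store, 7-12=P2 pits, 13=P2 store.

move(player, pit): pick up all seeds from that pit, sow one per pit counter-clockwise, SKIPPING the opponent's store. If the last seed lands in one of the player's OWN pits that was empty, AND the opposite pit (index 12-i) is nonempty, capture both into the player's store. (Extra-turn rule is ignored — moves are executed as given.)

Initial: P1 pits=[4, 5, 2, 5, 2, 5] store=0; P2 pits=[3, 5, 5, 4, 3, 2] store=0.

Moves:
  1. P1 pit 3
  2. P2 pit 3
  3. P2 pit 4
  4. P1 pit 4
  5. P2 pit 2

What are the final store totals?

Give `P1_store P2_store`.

Move 1: P1 pit3 -> P1=[4,5,2,0,3,6](1) P2=[4,6,5,4,3,2](0)
Move 2: P2 pit3 -> P1=[5,5,2,0,3,6](1) P2=[4,6,5,0,4,3](1)
Move 3: P2 pit4 -> P1=[6,6,2,0,3,6](1) P2=[4,6,5,0,0,4](2)
Move 4: P1 pit4 -> P1=[6,6,2,0,0,7](2) P2=[5,6,5,0,0,4](2)
Move 5: P2 pit2 -> P1=[7,6,2,0,0,7](2) P2=[5,6,0,1,1,5](3)

Answer: 2 3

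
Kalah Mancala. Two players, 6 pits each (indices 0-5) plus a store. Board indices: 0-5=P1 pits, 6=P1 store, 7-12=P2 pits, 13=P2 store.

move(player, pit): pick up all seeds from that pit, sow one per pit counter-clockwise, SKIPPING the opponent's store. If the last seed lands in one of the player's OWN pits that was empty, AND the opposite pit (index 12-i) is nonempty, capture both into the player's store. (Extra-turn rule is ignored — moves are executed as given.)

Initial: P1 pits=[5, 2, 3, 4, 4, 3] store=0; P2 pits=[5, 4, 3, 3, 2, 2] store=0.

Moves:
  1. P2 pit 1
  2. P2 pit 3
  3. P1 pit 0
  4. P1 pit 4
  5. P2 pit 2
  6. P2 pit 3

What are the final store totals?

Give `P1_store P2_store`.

Answer: 2 2

Derivation:
Move 1: P2 pit1 -> P1=[5,2,3,4,4,3](0) P2=[5,0,4,4,3,3](0)
Move 2: P2 pit3 -> P1=[6,2,3,4,4,3](0) P2=[5,0,4,0,4,4](1)
Move 3: P1 pit0 -> P1=[0,3,4,5,5,4](1) P2=[5,0,4,0,4,4](1)
Move 4: P1 pit4 -> P1=[0,3,4,5,0,5](2) P2=[6,1,5,0,4,4](1)
Move 5: P2 pit2 -> P1=[1,3,4,5,0,5](2) P2=[6,1,0,1,5,5](2)
Move 6: P2 pit3 -> P1=[1,3,4,5,0,5](2) P2=[6,1,0,0,6,5](2)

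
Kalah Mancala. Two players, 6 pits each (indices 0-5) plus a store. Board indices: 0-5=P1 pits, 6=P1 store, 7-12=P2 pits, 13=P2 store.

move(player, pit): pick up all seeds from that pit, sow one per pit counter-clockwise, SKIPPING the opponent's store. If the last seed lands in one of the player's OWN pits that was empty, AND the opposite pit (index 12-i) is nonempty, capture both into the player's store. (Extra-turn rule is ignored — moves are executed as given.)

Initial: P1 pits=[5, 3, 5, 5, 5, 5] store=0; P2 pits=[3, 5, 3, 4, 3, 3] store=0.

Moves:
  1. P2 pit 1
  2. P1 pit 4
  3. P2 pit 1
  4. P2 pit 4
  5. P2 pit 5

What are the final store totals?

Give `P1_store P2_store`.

Answer: 1 3

Derivation:
Move 1: P2 pit1 -> P1=[5,3,5,5,5,5](0) P2=[3,0,4,5,4,4](1)
Move 2: P1 pit4 -> P1=[5,3,5,5,0,6](1) P2=[4,1,5,5,4,4](1)
Move 3: P2 pit1 -> P1=[5,3,5,5,0,6](1) P2=[4,0,6,5,4,4](1)
Move 4: P2 pit4 -> P1=[6,4,5,5,0,6](1) P2=[4,0,6,5,0,5](2)
Move 5: P2 pit5 -> P1=[7,5,6,6,0,6](1) P2=[4,0,6,5,0,0](3)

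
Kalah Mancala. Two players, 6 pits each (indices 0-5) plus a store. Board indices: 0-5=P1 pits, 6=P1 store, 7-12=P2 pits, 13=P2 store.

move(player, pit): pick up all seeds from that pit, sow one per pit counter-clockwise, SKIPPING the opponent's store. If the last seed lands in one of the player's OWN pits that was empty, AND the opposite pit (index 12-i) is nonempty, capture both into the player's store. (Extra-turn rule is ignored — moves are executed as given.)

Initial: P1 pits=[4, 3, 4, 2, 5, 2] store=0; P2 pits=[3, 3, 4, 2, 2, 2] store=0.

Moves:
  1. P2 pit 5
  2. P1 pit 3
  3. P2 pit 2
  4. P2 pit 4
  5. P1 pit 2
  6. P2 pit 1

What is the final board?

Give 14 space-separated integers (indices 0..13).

Answer: 6 0 0 1 7 4 1 3 0 1 4 0 2 7

Derivation:
Move 1: P2 pit5 -> P1=[5,3,4,2,5,2](0) P2=[3,3,4,2,2,0](1)
Move 2: P1 pit3 -> P1=[5,3,4,0,6,3](0) P2=[3,3,4,2,2,0](1)
Move 3: P2 pit2 -> P1=[5,3,4,0,6,3](0) P2=[3,3,0,3,3,1](2)
Move 4: P2 pit4 -> P1=[6,3,4,0,6,3](0) P2=[3,3,0,3,0,2](3)
Move 5: P1 pit2 -> P1=[6,3,0,1,7,4](1) P2=[3,3,0,3,0,2](3)
Move 6: P2 pit1 -> P1=[6,0,0,1,7,4](1) P2=[3,0,1,4,0,2](7)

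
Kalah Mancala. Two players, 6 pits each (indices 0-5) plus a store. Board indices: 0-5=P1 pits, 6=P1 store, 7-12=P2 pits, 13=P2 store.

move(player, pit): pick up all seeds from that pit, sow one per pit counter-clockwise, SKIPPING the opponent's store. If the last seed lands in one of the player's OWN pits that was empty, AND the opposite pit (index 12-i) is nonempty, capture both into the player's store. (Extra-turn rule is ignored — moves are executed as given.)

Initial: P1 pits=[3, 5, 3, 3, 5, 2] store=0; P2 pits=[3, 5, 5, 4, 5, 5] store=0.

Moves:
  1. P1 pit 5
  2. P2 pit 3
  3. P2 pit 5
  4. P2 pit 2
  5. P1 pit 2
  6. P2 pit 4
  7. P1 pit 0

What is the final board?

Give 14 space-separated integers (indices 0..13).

Move 1: P1 pit5 -> P1=[3,5,3,3,5,0](1) P2=[4,5,5,4,5,5](0)
Move 2: P2 pit3 -> P1=[4,5,3,3,5,0](1) P2=[4,5,5,0,6,6](1)
Move 3: P2 pit5 -> P1=[5,6,4,4,6,0](1) P2=[4,5,5,0,6,0](2)
Move 4: P2 pit2 -> P1=[6,6,4,4,6,0](1) P2=[4,5,0,1,7,1](3)
Move 5: P1 pit2 -> P1=[6,6,0,5,7,1](2) P2=[4,5,0,1,7,1](3)
Move 6: P2 pit4 -> P1=[7,7,1,6,8,1](2) P2=[4,5,0,1,0,2](4)
Move 7: P1 pit0 -> P1=[0,8,2,7,9,2](3) P2=[5,5,0,1,0,2](4)

Answer: 0 8 2 7 9 2 3 5 5 0 1 0 2 4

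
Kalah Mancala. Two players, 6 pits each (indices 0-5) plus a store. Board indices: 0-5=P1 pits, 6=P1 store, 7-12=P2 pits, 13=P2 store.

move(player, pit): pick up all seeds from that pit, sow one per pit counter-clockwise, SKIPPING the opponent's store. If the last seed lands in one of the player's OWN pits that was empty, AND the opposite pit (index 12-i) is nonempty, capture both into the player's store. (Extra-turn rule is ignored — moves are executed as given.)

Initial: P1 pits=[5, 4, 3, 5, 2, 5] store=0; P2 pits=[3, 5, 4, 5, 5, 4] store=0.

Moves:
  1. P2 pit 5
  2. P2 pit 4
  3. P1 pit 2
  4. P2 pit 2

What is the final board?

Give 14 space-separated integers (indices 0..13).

Answer: 7 6 0 6 3 6 1 4 5 0 6 1 2 3

Derivation:
Move 1: P2 pit5 -> P1=[6,5,4,5,2,5](0) P2=[3,5,4,5,5,0](1)
Move 2: P2 pit4 -> P1=[7,6,5,5,2,5](0) P2=[3,5,4,5,0,1](2)
Move 3: P1 pit2 -> P1=[7,6,0,6,3,6](1) P2=[4,5,4,5,0,1](2)
Move 4: P2 pit2 -> P1=[7,6,0,6,3,6](1) P2=[4,5,0,6,1,2](3)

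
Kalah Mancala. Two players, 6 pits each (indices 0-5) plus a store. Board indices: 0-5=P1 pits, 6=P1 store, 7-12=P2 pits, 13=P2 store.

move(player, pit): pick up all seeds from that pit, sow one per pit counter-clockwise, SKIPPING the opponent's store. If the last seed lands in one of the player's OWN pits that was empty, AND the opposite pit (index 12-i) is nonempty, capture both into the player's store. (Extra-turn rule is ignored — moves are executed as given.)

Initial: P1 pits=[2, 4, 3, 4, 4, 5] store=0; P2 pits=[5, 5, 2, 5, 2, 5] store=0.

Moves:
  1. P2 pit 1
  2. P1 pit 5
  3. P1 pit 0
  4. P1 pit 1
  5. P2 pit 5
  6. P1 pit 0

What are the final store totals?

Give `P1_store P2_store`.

Answer: 2 2

Derivation:
Move 1: P2 pit1 -> P1=[2,4,3,4,4,5](0) P2=[5,0,3,6,3,6](1)
Move 2: P1 pit5 -> P1=[2,4,3,4,4,0](1) P2=[6,1,4,7,3,6](1)
Move 3: P1 pit0 -> P1=[0,5,4,4,4,0](1) P2=[6,1,4,7,3,6](1)
Move 4: P1 pit1 -> P1=[0,0,5,5,5,1](2) P2=[6,1,4,7,3,6](1)
Move 5: P2 pit5 -> P1=[1,1,6,6,6,1](2) P2=[6,1,4,7,3,0](2)
Move 6: P1 pit0 -> P1=[0,2,6,6,6,1](2) P2=[6,1,4,7,3,0](2)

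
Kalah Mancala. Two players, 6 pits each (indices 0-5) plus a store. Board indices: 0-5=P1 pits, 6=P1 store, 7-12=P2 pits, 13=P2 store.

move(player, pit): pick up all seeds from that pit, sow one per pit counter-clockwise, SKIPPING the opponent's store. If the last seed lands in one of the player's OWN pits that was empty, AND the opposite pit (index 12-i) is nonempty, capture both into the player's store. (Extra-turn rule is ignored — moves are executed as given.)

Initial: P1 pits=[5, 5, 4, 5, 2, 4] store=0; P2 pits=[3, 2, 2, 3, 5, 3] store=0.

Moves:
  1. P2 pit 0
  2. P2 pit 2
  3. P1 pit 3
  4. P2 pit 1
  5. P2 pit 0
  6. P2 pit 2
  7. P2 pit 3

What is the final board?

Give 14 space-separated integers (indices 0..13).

Move 1: P2 pit0 -> P1=[5,5,4,5,2,4](0) P2=[0,3,3,4,5,3](0)
Move 2: P2 pit2 -> P1=[5,5,4,5,2,4](0) P2=[0,3,0,5,6,4](0)
Move 3: P1 pit3 -> P1=[5,5,4,0,3,5](1) P2=[1,4,0,5,6,4](0)
Move 4: P2 pit1 -> P1=[5,5,4,0,3,5](1) P2=[1,0,1,6,7,5](0)
Move 5: P2 pit0 -> P1=[5,5,4,0,0,5](1) P2=[0,0,1,6,7,5](4)
Move 6: P2 pit2 -> P1=[5,5,4,0,0,5](1) P2=[0,0,0,7,7,5](4)
Move 7: P2 pit3 -> P1=[6,6,5,1,0,5](1) P2=[0,0,0,0,8,6](5)

Answer: 6 6 5 1 0 5 1 0 0 0 0 8 6 5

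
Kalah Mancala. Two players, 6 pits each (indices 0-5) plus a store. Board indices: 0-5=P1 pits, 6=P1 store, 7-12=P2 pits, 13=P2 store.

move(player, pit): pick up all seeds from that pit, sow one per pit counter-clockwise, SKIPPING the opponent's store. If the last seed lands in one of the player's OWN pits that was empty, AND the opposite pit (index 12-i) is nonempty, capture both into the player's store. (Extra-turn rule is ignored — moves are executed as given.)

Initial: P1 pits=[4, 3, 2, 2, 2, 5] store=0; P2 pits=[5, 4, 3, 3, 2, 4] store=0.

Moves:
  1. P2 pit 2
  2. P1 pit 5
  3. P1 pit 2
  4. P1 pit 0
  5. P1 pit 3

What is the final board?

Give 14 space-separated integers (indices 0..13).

Answer: 0 4 1 0 5 1 2 7 5 1 5 3 5 0

Derivation:
Move 1: P2 pit2 -> P1=[4,3,2,2,2,5](0) P2=[5,4,0,4,3,5](0)
Move 2: P1 pit5 -> P1=[4,3,2,2,2,0](1) P2=[6,5,1,5,3,5](0)
Move 3: P1 pit2 -> P1=[4,3,0,3,3,0](1) P2=[6,5,1,5,3,5](0)
Move 4: P1 pit0 -> P1=[0,4,1,4,4,0](1) P2=[6,5,1,5,3,5](0)
Move 5: P1 pit3 -> P1=[0,4,1,0,5,1](2) P2=[7,5,1,5,3,5](0)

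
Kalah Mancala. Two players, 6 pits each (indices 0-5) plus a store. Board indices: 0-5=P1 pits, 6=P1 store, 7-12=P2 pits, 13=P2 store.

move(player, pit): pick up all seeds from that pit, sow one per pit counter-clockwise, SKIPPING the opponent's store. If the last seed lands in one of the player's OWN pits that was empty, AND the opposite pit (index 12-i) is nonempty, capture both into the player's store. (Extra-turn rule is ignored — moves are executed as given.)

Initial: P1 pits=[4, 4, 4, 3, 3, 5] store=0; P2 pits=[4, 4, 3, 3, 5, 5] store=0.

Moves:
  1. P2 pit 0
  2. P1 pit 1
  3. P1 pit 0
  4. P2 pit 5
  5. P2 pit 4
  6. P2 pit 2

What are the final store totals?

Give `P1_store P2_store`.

Move 1: P2 pit0 -> P1=[4,4,4,3,3,5](0) P2=[0,5,4,4,6,5](0)
Move 2: P1 pit1 -> P1=[4,0,5,4,4,6](0) P2=[0,5,4,4,6,5](0)
Move 3: P1 pit0 -> P1=[0,1,6,5,5,6](0) P2=[0,5,4,4,6,5](0)
Move 4: P2 pit5 -> P1=[1,2,7,6,5,6](0) P2=[0,5,4,4,6,0](1)
Move 5: P2 pit4 -> P1=[2,3,8,7,5,6](0) P2=[0,5,4,4,0,1](2)
Move 6: P2 pit2 -> P1=[2,3,8,7,5,6](0) P2=[0,5,0,5,1,2](3)

Answer: 0 3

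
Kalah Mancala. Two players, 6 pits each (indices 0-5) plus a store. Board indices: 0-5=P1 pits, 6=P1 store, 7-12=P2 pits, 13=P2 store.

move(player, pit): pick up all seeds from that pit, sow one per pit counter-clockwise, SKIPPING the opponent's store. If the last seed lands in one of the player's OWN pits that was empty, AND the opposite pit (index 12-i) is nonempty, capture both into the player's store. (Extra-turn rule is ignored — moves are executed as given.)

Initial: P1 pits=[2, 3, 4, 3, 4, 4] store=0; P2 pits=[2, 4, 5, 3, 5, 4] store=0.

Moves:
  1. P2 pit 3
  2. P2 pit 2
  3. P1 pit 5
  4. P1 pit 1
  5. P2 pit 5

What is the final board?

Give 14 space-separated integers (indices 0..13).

Move 1: P2 pit3 -> P1=[2,3,4,3,4,4](0) P2=[2,4,5,0,6,5](1)
Move 2: P2 pit2 -> P1=[3,3,4,3,4,4](0) P2=[2,4,0,1,7,6](2)
Move 3: P1 pit5 -> P1=[3,3,4,3,4,0](1) P2=[3,5,1,1,7,6](2)
Move 4: P1 pit1 -> P1=[3,0,5,4,5,0](1) P2=[3,5,1,1,7,6](2)
Move 5: P2 pit5 -> P1=[4,1,6,5,6,0](1) P2=[3,5,1,1,7,0](3)

Answer: 4 1 6 5 6 0 1 3 5 1 1 7 0 3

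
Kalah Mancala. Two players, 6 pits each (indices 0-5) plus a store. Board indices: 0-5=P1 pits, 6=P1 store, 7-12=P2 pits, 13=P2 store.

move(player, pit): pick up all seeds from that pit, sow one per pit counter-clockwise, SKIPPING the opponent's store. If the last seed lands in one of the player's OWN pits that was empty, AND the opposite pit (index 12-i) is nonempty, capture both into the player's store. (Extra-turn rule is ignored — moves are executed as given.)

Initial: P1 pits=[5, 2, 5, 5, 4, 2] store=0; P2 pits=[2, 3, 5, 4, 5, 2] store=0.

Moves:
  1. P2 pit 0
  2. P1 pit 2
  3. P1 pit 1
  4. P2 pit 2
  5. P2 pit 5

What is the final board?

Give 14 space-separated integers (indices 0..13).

Answer: 7 2 1 7 5 3 1 1 4 0 5 6 0 2

Derivation:
Move 1: P2 pit0 -> P1=[5,2,5,5,4,2](0) P2=[0,4,6,4,5,2](0)
Move 2: P1 pit2 -> P1=[5,2,0,6,5,3](1) P2=[1,4,6,4,5,2](0)
Move 3: P1 pit1 -> P1=[5,0,1,7,5,3](1) P2=[1,4,6,4,5,2](0)
Move 4: P2 pit2 -> P1=[6,1,1,7,5,3](1) P2=[1,4,0,5,6,3](1)
Move 5: P2 pit5 -> P1=[7,2,1,7,5,3](1) P2=[1,4,0,5,6,0](2)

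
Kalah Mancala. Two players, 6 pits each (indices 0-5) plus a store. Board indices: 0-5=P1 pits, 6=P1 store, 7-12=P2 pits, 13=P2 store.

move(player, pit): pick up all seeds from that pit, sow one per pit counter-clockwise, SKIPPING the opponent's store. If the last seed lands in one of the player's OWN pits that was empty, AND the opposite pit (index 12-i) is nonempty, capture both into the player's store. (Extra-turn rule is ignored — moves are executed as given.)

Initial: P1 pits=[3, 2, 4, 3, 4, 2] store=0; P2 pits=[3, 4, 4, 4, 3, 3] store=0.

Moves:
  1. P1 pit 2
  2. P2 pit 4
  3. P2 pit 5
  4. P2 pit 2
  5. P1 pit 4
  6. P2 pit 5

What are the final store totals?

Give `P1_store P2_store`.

Answer: 2 4

Derivation:
Move 1: P1 pit2 -> P1=[3,2,0,4,5,3](1) P2=[3,4,4,4,3,3](0)
Move 2: P2 pit4 -> P1=[4,2,0,4,5,3](1) P2=[3,4,4,4,0,4](1)
Move 3: P2 pit5 -> P1=[5,3,1,4,5,3](1) P2=[3,4,4,4,0,0](2)
Move 4: P2 pit2 -> P1=[5,3,1,4,5,3](1) P2=[3,4,0,5,1,1](3)
Move 5: P1 pit4 -> P1=[5,3,1,4,0,4](2) P2=[4,5,1,5,1,1](3)
Move 6: P2 pit5 -> P1=[5,3,1,4,0,4](2) P2=[4,5,1,5,1,0](4)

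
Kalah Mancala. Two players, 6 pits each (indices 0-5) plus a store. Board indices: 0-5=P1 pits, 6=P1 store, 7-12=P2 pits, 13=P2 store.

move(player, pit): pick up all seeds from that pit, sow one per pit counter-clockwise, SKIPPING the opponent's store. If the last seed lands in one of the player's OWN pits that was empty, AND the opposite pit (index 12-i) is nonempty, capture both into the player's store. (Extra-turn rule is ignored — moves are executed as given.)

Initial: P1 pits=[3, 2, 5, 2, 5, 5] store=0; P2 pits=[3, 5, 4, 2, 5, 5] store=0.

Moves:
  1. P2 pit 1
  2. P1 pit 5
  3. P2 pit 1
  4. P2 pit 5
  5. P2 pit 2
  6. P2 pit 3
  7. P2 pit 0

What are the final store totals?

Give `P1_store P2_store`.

Answer: 1 4

Derivation:
Move 1: P2 pit1 -> P1=[3,2,5,2,5,5](0) P2=[3,0,5,3,6,6](1)
Move 2: P1 pit5 -> P1=[3,2,5,2,5,0](1) P2=[4,1,6,4,6,6](1)
Move 3: P2 pit1 -> P1=[3,2,5,2,5,0](1) P2=[4,0,7,4,6,6](1)
Move 4: P2 pit5 -> P1=[4,3,6,3,6,0](1) P2=[4,0,7,4,6,0](2)
Move 5: P2 pit2 -> P1=[5,4,7,3,6,0](1) P2=[4,0,0,5,7,1](3)
Move 6: P2 pit3 -> P1=[6,5,7,3,6,0](1) P2=[4,0,0,0,8,2](4)
Move 7: P2 pit0 -> P1=[6,5,7,3,6,0](1) P2=[0,1,1,1,9,2](4)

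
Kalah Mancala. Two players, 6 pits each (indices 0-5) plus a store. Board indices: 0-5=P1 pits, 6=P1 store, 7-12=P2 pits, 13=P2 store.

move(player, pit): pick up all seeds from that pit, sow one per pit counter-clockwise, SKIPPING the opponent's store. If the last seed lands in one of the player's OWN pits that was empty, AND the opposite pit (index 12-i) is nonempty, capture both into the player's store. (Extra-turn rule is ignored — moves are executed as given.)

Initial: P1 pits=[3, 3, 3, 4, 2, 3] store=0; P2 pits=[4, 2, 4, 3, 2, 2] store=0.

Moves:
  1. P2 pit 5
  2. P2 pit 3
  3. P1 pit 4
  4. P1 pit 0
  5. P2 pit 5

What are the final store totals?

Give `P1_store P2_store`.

Move 1: P2 pit5 -> P1=[4,3,3,4,2,3](0) P2=[4,2,4,3,2,0](1)
Move 2: P2 pit3 -> P1=[4,3,3,4,2,3](0) P2=[4,2,4,0,3,1](2)
Move 3: P1 pit4 -> P1=[4,3,3,4,0,4](1) P2=[4,2,4,0,3,1](2)
Move 4: P1 pit0 -> P1=[0,4,4,5,0,4](4) P2=[4,0,4,0,3,1](2)
Move 5: P2 pit5 -> P1=[0,4,4,5,0,4](4) P2=[4,0,4,0,3,0](3)

Answer: 4 3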